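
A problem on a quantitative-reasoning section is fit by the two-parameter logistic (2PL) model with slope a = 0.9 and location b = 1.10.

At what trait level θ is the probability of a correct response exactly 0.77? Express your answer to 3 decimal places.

P(θ) = 1 / (1 + exp(−a(θ − b)))
logit = ln(0.7700/0.2300) = 1.2083
θ = b + logit/(a) = 1.10 + 1.2083/0.9000 = 2.4426

2.443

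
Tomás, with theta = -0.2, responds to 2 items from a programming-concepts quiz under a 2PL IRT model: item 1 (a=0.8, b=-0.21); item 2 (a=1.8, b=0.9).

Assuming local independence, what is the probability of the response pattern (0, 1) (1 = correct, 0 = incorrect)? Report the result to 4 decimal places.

P(theta) = 1 / (1 + exp(−a(theta − b)))
P_1 = 1/(1+e^{-0.0080}) = 0.5020
P_2 = 1/(1+e^{1.9800}) = 0.1213
L = (1−P_1) × P_2 = 0.4980 × 0.1213 = 0.06042

0.0604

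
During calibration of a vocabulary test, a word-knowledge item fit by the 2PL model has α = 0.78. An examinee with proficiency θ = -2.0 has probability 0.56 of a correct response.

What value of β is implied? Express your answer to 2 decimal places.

-2.31

P(θ) = 1 / (1 + exp(−α(θ − β)))
logit(0.56) = ln(0.56/0.44) = 0.2412
β = θ − logit/(α) = -2.0 − 0.2412/0.7800 = -2.3092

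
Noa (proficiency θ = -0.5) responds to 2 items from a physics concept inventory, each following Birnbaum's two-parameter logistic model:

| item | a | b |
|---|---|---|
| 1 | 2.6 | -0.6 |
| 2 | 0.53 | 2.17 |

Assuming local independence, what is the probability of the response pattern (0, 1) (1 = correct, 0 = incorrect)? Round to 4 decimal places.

0.0851

P(θ) = 1 / (1 + exp(−a(θ − b)))
P_1 = 1/(1+e^{-0.2600}) = 0.5646
P_2 = 1/(1+e^{1.4151}) = 0.1954
L = (1−P_1) × P_2 = 0.4354 × 0.1954 = 0.08508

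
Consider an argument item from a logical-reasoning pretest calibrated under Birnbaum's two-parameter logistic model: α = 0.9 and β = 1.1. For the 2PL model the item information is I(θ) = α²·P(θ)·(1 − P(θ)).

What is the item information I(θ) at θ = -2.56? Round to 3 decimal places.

P = 1/(1+e^{3.2940}) = 0.0358
P(1−P) = 0.0358 × 0.9642 = 0.0345
I = α² × P(1−P) = 0.9² × 0.0345 = 0.02794

0.028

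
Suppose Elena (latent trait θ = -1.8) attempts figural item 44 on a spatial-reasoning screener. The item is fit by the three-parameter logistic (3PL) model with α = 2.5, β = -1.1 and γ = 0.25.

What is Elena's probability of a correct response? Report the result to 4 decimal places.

P(θ) = γ + (1 − γ) · 1 / (1 + exp(−α(θ − β)))
Exponent: 2.5 × (-1.8 − (-1.1)) = -1.7500
1/(1 + e^{1.7500}) = 0.1480
P = 0.25 + 0.75 × 0.1480 = 0.3610

0.3610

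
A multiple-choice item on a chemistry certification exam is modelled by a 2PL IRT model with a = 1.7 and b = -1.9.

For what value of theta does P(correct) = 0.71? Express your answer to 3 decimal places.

-1.373

P(theta) = 1 / (1 + exp(−a(theta − b)))
logit = ln(0.7100/0.2900) = 0.8954
theta = b + logit/(a) = -1.9 + 0.8954/1.7000 = -1.3733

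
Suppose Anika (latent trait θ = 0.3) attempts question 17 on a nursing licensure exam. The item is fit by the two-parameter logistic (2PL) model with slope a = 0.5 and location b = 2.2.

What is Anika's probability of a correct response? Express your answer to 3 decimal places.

0.279

P(θ) = 1 / (1 + exp(−a(θ − b)))
Exponent: 0.5 × (0.3 − 2.2) = -0.9500
1/(1 + e^{0.9500}) = 0.2789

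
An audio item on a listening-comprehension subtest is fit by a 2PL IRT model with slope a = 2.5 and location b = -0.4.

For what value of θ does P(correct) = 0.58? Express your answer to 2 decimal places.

P(θ) = 1 / (1 + exp(−a(θ − b)))
logit = ln(0.5800/0.4200) = 0.3228
θ = b + logit/(a) = -0.4 + 0.3228/2.5000 = -0.2709

-0.27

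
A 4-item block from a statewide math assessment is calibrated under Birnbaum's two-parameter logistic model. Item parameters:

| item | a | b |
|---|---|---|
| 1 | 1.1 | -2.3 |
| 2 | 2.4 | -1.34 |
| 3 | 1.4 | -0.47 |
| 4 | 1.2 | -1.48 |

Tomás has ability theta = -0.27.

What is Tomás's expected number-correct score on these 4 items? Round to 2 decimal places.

P(theta) = 1 / (1 + exp(−a(theta − b)))
P_1 = 1/(1+e^{-2.2330}) = 0.9032
P_2 = 1/(1+e^{-2.5680}) = 0.9288
P_3 = 1/(1+e^{-0.2800}) = 0.5695
P_4 = 1/(1+e^{-1.4520}) = 0.8103
E[score] = 0.9032 + 0.9288 + 0.5695 + 0.8103 = 3.2118

3.21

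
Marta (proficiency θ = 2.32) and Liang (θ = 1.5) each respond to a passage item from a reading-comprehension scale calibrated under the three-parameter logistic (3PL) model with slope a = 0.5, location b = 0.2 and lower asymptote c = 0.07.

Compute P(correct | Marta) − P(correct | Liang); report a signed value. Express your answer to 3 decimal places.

0.080

P(θ) = c + (1 − c) · 1 / (1 + exp(−a(θ − b)))
P(Marta) = 0.7607  [exponent 1.0600]
P(Liang) = 0.6810  [exponent 0.6500]
Difference = 0.7607 − 0.6810 = 0.0797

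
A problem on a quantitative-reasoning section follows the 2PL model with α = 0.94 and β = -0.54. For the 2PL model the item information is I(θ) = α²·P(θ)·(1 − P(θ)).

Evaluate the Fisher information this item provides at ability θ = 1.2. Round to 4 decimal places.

P = 1/(1+e^{-1.6356}) = 0.8369
P(1−P) = 0.8369 × 0.1631 = 0.1365
I = α² × P(1−P) = 0.94² × 0.1365 = 0.12059

0.1206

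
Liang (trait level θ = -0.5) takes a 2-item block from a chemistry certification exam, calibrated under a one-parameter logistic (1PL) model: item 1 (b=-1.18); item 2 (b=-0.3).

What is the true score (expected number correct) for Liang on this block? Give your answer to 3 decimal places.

1.114

P(θ) = 1 / (1 + exp(−(θ − b)))
P_1 = 1/(1+e^{-0.6800}) = 0.6637
P_2 = 1/(1+e^{0.2000}) = 0.4502
E[score] = 0.6637 + 0.4502 = 1.1139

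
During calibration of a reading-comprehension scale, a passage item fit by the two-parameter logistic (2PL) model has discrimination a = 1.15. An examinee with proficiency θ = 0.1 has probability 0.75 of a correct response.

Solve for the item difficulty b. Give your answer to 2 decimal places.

-0.86

P(θ) = 1 / (1 + exp(−a(θ − b)))
logit(0.75) = ln(0.75/0.25) = 1.0986
b = θ − logit/(a) = 0.1 − 1.0986/1.1500 = -0.8553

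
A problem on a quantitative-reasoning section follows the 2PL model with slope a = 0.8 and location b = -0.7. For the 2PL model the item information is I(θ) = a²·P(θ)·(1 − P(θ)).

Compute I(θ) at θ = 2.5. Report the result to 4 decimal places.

P = 1/(1+e^{-2.5600}) = 0.9282
P(1−P) = 0.9282 × 0.0718 = 0.0666
I = a² × P(1−P) = 0.8² × 0.0666 = 0.04263

0.0426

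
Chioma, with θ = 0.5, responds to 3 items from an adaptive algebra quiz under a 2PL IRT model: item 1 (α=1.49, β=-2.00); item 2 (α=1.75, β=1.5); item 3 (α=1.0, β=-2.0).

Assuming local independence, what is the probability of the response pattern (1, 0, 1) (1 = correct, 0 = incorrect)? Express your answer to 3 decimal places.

P(θ) = 1 / (1 + exp(−α(θ − β)))
P_1 = 1/(1+e^{-3.7250}) = 0.9765
P_2 = 1/(1+e^{1.7500}) = 0.1480
P_3 = 1/(1+e^{-2.5000}) = 0.9241
L = P_1 × (1−P_2) × P_3 = 0.9765 × 0.8520 × 0.9241 = 0.76879

0.769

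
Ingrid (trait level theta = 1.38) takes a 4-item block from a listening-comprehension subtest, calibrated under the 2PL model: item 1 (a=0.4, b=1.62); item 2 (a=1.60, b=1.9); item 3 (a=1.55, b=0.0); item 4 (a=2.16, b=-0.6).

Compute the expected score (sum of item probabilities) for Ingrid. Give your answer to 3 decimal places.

2.660

P(theta) = 1 / (1 + exp(−a(theta − b)))
P_1 = 1/(1+e^{0.0960}) = 0.4760
P_2 = 1/(1+e^{0.8320}) = 0.3032
P_3 = 1/(1+e^{-2.1390}) = 0.8946
P_4 = 1/(1+e^{-4.2768}) = 0.9863
E[score] = 0.4760 + 0.3032 + 0.8946 + 0.9863 = 2.6602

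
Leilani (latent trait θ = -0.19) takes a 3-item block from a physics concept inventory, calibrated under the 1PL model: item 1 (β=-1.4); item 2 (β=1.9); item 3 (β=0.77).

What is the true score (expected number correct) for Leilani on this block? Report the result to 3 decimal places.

P(θ) = 1 / (1 + exp(−(θ − β)))
P_1 = 1/(1+e^{-1.2100}) = 0.7703
P_2 = 1/(1+e^{2.0900}) = 0.1101
P_3 = 1/(1+e^{0.9600}) = 0.2769
E[score] = 0.7703 + 0.1101 + 0.2769 = 1.1572

1.157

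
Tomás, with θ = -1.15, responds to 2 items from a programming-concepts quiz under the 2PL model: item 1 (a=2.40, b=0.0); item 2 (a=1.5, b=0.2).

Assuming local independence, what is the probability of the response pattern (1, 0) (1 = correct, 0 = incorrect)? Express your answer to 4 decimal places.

0.0526

P(θ) = 1 / (1 + exp(−a(θ − b)))
P_1 = 1/(1+e^{2.7600}) = 0.0595
P_2 = 1/(1+e^{2.0250}) = 0.1166
L = P_1 × (1−P_2) = 0.0595 × 0.8834 = 0.05258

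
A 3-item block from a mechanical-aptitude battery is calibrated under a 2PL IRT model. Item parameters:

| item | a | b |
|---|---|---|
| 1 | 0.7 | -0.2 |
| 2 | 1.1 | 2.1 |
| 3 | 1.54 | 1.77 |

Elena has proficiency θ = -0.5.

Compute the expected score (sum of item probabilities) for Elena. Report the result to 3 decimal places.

0.531

P(θ) = 1 / (1 + exp(−a(θ − b)))
P_1 = 1/(1+e^{0.2100}) = 0.4477
P_2 = 1/(1+e^{2.8600}) = 0.0542
P_3 = 1/(1+e^{3.4958}) = 0.0294
E[score] = 0.4477 + 0.0542 + 0.0294 = 0.5313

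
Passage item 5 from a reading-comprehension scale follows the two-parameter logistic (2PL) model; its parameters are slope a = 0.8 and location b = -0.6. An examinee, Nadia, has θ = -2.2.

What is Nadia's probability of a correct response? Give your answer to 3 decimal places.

P(θ) = 1 / (1 + exp(−a(θ − b)))
Exponent: 0.8 × (-2.2 − (-0.6)) = -1.2800
1/(1 + e^{1.2800}) = 0.2176

0.218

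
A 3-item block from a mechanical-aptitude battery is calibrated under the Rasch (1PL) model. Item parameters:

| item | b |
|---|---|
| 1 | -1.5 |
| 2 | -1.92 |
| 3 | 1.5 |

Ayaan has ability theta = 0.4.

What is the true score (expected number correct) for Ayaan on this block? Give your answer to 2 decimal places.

P(theta) = 1 / (1 + exp(−(theta − b)))
P_1 = 1/(1+e^{-1.9000}) = 0.8699
P_2 = 1/(1+e^{-2.3200}) = 0.9105
P_3 = 1/(1+e^{1.1000}) = 0.2497
E[score] = 0.8699 + 0.9105 + 0.2497 = 2.0302

2.03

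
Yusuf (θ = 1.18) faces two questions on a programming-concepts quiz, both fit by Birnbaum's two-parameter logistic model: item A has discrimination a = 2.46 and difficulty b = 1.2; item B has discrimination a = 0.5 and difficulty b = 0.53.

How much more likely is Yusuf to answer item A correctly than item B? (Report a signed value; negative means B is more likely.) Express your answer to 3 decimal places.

P(θ) = 1 / (1 + exp(−a(θ − b)))
P_A = 0.4877
P_B = 0.5805
P_A − P_B = -0.0928

-0.093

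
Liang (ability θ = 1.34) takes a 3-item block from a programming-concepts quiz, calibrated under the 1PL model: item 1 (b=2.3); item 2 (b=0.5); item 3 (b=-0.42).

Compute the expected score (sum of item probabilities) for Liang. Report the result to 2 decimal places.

P(θ) = 1 / (1 + exp(−(θ − b)))
P_1 = 1/(1+e^{0.9600}) = 0.2769
P_2 = 1/(1+e^{-0.8400}) = 0.6985
P_3 = 1/(1+e^{-1.7600}) = 0.8532
E[score] = 0.2769 + 0.6985 + 0.8532 = 1.8286

1.83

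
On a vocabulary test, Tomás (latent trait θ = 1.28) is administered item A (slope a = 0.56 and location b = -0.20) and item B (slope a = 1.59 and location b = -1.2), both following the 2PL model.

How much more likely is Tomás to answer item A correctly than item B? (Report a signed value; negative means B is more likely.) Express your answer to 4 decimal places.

-0.2849

P(θ) = 1 / (1 + exp(−a(θ − b)))
P_A = 0.6961
P_B = 0.9810
P_A − P_B = -0.2849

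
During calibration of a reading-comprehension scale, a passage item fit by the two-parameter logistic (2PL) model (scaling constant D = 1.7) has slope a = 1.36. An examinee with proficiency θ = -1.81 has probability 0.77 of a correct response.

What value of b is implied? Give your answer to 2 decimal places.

-2.33

P(θ) = 1 / (1 + exp(−D·a(θ − b)))
logit(0.77) = ln(0.77/0.23) = 1.2083
b = θ − logit/(1.7·a) = -1.81 − 1.2083/2.3120 = -2.3326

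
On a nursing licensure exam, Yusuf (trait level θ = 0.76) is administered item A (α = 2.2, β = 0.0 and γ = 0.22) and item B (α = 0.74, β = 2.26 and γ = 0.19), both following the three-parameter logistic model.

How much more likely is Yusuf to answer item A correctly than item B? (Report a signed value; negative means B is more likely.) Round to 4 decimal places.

0.4859

P(θ) = γ + (1 − γ) · 1 / (1 + exp(−α(θ − β)))
P_A = 0.8766
P_B = 0.3908
P_A − P_B = 0.4859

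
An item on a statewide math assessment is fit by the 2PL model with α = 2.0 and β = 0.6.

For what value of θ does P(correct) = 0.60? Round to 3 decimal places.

P(θ) = 1 / (1 + exp(−α(θ − β)))
logit = ln(0.6000/0.4000) = 0.4055
θ = β + logit/(α) = 0.6 + 0.4055/2.0000 = 0.8027

0.803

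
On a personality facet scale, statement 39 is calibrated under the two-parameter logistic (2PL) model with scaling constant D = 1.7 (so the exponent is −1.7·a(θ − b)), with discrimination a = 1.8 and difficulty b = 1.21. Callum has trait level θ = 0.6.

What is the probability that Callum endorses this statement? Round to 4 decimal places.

0.1339

P(θ) = 1 / (1 + exp(−D·a(θ − b)))
Exponent: 1.7 × 1.8 × (0.6 − 1.21) = -1.8666
1/(1 + e^{1.8666}) = 0.1339
P = 0.1339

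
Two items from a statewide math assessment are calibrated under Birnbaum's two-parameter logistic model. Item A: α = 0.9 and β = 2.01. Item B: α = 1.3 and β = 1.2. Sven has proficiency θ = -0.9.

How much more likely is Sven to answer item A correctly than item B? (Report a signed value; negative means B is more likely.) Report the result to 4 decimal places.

0.0067

P(θ) = 1 / (1 + exp(−α(θ − β)))
P_A = 0.0679
P_B = 0.0612
P_A − P_B = 0.0067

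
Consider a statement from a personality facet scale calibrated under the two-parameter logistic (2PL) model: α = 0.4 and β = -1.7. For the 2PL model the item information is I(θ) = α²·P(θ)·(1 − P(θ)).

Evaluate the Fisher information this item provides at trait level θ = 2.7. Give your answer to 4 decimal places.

0.0200

P = 1/(1+e^{-1.7600}) = 0.8532
P(1−P) = 0.8532 × 0.1468 = 0.1252
I = α² × P(1−P) = 0.4² × 0.1252 = 0.02004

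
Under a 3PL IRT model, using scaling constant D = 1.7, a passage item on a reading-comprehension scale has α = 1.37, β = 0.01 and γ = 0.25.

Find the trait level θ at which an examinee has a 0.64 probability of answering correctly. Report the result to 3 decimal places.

P(θ) = γ + (1 − γ) · 1 / (1 + exp(−D·α(θ − β)))
Remove guessing floor: (0.64 − 0.25)/(1 − 0.25) = 0.5200
logit = ln(0.5200/0.4800) = 0.0800
θ = β + logit/(1.7·α) = 0.01 + 0.0800/2.3290 = 0.0444

0.044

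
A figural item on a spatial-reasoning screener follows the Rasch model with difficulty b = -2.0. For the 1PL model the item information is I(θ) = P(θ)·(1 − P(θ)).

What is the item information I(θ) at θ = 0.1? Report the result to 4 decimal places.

P = 1/(1+e^{-2.1000}) = 0.8909
P(1−P) = 0.8909 × 0.1091 = 0.0972
I = P(1−P) = 0.09719

0.0972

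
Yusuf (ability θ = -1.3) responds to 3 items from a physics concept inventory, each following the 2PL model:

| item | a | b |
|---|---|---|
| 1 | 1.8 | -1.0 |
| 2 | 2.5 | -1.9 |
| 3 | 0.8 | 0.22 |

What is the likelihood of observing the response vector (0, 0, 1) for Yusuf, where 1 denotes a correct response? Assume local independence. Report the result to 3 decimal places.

P(θ) = 1 / (1 + exp(−a(θ − b)))
P_1 = 1/(1+e^{0.5400}) = 0.3682
P_2 = 1/(1+e^{-1.5000}) = 0.8176
P_3 = 1/(1+e^{1.2160}) = 0.2286
L = (1−P_1) × (1−P_2) × P_3 = 0.6318 × 0.1824 × 0.2286 = 0.02635

0.026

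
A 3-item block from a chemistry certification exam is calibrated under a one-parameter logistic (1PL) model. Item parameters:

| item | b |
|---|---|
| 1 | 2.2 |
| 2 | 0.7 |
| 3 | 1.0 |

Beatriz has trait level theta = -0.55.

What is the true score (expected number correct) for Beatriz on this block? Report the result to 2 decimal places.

0.46

P(theta) = 1 / (1 + exp(−(theta − b)))
P_1 = 1/(1+e^{2.7500}) = 0.0601
P_2 = 1/(1+e^{1.2500}) = 0.2227
P_3 = 1/(1+e^{1.5500}) = 0.1751
E[score] = 0.0601 + 0.2227 + 0.1751 = 0.4579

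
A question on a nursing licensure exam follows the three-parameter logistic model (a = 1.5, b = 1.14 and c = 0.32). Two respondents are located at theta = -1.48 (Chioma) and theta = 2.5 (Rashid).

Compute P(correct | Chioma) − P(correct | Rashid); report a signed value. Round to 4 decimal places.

P(theta) = c + (1 − c) · 1 / (1 + exp(−a(theta − b)))
P(Chioma) = 0.3331  [exponent -3.9300]
P(Rashid) = 0.9218  [exponent 2.0400]
Difference = 0.3331 − 0.9218 = -0.5887

-0.5887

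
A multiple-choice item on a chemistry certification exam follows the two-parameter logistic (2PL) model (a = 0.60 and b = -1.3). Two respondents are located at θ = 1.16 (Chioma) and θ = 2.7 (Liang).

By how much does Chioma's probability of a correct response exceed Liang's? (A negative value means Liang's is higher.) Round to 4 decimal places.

P(θ) = 1 / (1 + exp(−a(θ − b)))
P(Chioma) = 0.8140  [exponent 1.4760]
P(Liang) = 0.9168  [exponent 2.4000]
Difference = 0.8140 − 0.9168 = -0.1029

-0.1029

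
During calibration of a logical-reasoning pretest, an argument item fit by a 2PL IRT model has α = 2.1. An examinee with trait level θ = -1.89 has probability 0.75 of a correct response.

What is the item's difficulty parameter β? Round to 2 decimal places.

-2.41

P(θ) = 1 / (1 + exp(−α(θ − β)))
logit(0.75) = ln(0.75/0.25) = 1.0986
β = θ − logit/(α) = -1.89 − 1.0986/2.1000 = -2.4131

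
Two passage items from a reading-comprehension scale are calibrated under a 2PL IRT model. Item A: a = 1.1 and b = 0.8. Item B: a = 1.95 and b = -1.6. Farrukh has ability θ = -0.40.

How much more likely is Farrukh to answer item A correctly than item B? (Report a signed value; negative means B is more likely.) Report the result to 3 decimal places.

P(θ) = 1 / (1 + exp(−a(θ − b)))
P_A = 0.2108
P_B = 0.9121
P_A − P_B = -0.7013

-0.701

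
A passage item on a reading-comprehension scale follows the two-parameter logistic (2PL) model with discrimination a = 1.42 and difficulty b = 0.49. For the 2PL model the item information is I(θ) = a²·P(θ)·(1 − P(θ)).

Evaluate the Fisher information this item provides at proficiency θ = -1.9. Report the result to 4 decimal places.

P = 1/(1+e^{3.3938}) = 0.0325
P(1−P) = 0.0325 × 0.9675 = 0.0314
I = a² × P(1−P) = 1.42² × 0.0314 = 0.06338

0.0634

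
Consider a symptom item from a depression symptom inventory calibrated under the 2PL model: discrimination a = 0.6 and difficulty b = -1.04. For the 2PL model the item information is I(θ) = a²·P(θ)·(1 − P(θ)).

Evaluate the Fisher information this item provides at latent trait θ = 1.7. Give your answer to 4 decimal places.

0.0489

P = 1/(1+e^{-1.6440}) = 0.8381
P(1−P) = 0.8381 × 0.1619 = 0.1357
I = a² × P(1−P) = 0.6² × 0.1357 = 0.04885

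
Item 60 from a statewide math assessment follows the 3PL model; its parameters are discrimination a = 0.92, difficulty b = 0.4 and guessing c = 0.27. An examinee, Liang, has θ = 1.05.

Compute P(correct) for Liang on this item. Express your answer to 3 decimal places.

P(θ) = c + (1 − c) · 1 / (1 + exp(−a(θ − b)))
Exponent: 0.92 × (1.05 − 0.4) = 0.5980
1/(1 + e^{-0.5980}) = 0.6452
P = 0.27 + 0.73 × 0.6452 = 0.7410

0.741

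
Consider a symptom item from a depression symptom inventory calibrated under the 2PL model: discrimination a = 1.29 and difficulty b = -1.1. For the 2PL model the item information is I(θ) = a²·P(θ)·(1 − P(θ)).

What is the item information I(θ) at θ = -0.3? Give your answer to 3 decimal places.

P = 1/(1+e^{-1.0320}) = 0.7373
P(1−P) = 0.7373 × 0.2627 = 0.1937
I = a² × P(1−P) = 1.29² × 0.1937 = 0.32231

0.322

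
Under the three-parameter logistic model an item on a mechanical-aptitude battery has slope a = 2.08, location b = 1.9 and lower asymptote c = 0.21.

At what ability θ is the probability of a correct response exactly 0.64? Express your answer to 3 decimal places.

P(θ) = c + (1 − c) · 1 / (1 + exp(−a(θ − b)))
Remove guessing floor: (0.64 − 0.21)/(1 − 0.21) = 0.5443
logit = ln(0.5443/0.4557) = 0.1777
θ = b + logit/(a) = 1.9 + 0.1777/2.0800 = 1.9854

1.985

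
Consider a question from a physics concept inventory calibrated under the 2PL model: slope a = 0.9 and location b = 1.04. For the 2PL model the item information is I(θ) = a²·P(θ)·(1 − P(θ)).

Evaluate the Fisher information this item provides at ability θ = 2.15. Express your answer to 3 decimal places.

0.159

P = 1/(1+e^{-0.9990}) = 0.7309
P(1−P) = 0.7309 × 0.2691 = 0.1967
I = a² × P(1−P) = 0.9² × 0.1967 = 0.15933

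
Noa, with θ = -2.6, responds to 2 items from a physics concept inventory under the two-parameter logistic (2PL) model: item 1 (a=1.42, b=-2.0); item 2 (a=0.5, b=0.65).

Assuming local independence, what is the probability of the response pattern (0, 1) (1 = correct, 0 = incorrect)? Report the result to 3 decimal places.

P(θ) = 1 / (1 + exp(−a(θ − b)))
P_1 = 1/(1+e^{0.8520}) = 0.2990
P_2 = 1/(1+e^{1.6250}) = 0.1645
L = (1−P_1) × P_2 = 0.7010 × 0.1645 = 0.11532

0.115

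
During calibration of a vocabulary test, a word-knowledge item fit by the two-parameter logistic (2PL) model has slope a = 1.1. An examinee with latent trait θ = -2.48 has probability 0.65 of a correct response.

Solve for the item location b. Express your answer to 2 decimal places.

P(θ) = 1 / (1 + exp(−a(θ − b)))
logit(0.65) = ln(0.65/0.35) = 0.6190
b = θ − logit/(a) = -2.48 − 0.6190/1.1000 = -3.0428

-3.04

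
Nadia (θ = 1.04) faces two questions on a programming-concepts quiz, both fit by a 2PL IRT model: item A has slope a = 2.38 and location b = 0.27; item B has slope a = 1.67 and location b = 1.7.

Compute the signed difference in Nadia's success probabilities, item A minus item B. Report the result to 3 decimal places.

0.613

P(θ) = 1 / (1 + exp(−a(θ − b)))
P_A = 0.8621
P_B = 0.2493
P_A − P_B = 0.6127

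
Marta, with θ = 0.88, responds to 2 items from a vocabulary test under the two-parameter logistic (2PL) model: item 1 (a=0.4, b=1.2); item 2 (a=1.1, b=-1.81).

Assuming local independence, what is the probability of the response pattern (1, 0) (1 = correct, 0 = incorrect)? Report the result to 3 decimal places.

P(θ) = 1 / (1 + exp(−a(θ − b)))
P_1 = 1/(1+e^{0.1280}) = 0.4680
P_2 = 1/(1+e^{-2.9590}) = 0.9507
L = P_1 × (1−P_2) = 0.4680 × 0.0493 = 0.02308

0.023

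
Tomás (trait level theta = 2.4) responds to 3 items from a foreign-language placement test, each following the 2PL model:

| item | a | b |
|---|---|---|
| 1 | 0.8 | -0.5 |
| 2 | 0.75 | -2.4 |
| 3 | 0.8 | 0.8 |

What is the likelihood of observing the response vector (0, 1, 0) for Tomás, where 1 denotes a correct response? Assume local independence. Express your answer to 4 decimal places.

0.0189

P(theta) = 1 / (1 + exp(−a(theta − b)))
P_1 = 1/(1+e^{-2.3200}) = 0.9105
P_2 = 1/(1+e^{-3.6000}) = 0.9734
P_3 = 1/(1+e^{-1.2800}) = 0.7824
L = (1−P_1) × P_2 × (1−P_3) = 0.0895 × 0.9734 × 0.2176 = 0.01895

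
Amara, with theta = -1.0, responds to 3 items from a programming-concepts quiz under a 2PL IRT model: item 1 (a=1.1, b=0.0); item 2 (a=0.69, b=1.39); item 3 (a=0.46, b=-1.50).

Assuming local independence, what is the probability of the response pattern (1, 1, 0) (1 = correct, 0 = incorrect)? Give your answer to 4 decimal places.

P(theta) = 1 / (1 + exp(−a(theta − b)))
P_1 = 1/(1+e^{1.1000}) = 0.2497
P_2 = 1/(1+e^{1.6491}) = 0.1612
P_3 = 1/(1+e^{-0.2300}) = 0.5572
L = P_1 × P_2 × (1−P_3) = 0.2497 × 0.1612 × 0.4428 = 0.01783

0.0178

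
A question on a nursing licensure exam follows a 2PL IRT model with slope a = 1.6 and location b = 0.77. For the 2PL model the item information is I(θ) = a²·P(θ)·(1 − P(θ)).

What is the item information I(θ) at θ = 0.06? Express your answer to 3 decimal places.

0.471

P = 1/(1+e^{1.1360}) = 0.2431
P(1−P) = 0.2431 × 0.7569 = 0.1840
I = a² × P(1−P) = 1.6² × 0.1840 = 0.47099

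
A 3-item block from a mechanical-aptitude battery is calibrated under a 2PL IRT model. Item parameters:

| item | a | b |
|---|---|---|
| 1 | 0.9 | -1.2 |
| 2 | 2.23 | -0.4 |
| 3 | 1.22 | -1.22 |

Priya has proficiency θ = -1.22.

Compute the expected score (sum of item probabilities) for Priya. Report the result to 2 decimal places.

P(θ) = 1 / (1 + exp(−a(θ − b)))
P_1 = 1/(1+e^{0.0180}) = 0.4955
P_2 = 1/(1+e^{1.8286}) = 0.1384
P_3 = 1/(1+e^{0.0000}) = 0.5000
E[score] = 0.4955 + 0.1384 + 0.5000 = 1.1339

1.13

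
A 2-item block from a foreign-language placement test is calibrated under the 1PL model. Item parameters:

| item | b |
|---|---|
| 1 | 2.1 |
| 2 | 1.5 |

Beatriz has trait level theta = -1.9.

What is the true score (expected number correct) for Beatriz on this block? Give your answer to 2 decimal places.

P(theta) = 1 / (1 + exp(−(theta − b)))
P_1 = 1/(1+e^{4.0000}) = 0.0180
P_2 = 1/(1+e^{3.4000}) = 0.0323
E[score] = 0.0180 + 0.0323 = 0.0503

0.05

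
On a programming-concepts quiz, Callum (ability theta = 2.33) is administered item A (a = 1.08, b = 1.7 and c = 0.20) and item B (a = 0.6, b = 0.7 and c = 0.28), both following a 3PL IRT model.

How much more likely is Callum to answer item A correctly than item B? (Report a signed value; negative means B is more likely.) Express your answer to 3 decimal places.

-0.072

P(theta) = c + (1 − c) · 1 / (1 + exp(−a(theta − b)))
P_A = 0.7311
P_B = 0.8032
P_A − P_B = -0.0722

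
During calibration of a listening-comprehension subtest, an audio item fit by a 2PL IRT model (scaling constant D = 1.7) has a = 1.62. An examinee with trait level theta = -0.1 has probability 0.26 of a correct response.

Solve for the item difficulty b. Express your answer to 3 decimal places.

P(theta) = 1 / (1 + exp(−D·a(theta − b)))
logit(0.26) = ln(0.26/0.74) = -1.0460
b = theta − logit/(1.7·a) = -0.1 − (-1.0460)/2.7540 = 0.2798

0.280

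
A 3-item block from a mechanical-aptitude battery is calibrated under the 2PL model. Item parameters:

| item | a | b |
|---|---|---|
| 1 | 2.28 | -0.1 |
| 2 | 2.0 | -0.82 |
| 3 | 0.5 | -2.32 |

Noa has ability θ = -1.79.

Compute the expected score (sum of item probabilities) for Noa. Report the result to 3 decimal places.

0.712

P(θ) = 1 / (1 + exp(−a(θ − b)))
P_1 = 1/(1+e^{3.8532}) = 0.0208
P_2 = 1/(1+e^{1.9400}) = 0.1256
P_3 = 1/(1+e^{-0.2650}) = 0.5659
E[score] = 0.0208 + 0.1256 + 0.5659 = 0.7123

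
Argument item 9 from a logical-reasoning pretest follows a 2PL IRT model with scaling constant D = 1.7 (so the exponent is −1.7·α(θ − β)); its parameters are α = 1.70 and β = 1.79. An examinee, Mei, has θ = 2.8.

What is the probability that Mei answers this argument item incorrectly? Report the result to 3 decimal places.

P(θ) = 1 / (1 + exp(−D·α(θ − β)))
Exponent: 1.7 × 1.70 × (2.8 − 1.79) = 2.9189
1/(1 + e^{-2.9189}) = 0.9488
P = 0.9488
P(incorrect) = 1 − 0.9488 = 0.0512

0.051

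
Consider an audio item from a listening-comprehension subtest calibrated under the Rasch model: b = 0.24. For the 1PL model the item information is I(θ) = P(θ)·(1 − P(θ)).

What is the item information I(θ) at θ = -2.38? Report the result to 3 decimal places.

0.063

P = 1/(1+e^{2.6200}) = 0.0679
P(1−P) = 0.0679 × 0.9321 = 0.0633
I = P(1−P) = 0.06326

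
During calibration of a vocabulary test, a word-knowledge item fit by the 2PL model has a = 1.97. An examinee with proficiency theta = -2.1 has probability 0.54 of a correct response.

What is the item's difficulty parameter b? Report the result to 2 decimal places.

P(theta) = 1 / (1 + exp(−a(theta − b)))
logit(0.54) = ln(0.54/0.46) = 0.1603
b = theta − logit/(a) = -2.1 − 0.1603/1.9700 = -2.1814

-2.18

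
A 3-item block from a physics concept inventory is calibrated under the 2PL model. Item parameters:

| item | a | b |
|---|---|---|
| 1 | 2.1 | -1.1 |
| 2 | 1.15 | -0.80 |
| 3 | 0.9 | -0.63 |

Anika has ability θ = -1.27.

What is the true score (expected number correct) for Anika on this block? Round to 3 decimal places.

P(θ) = 1 / (1 + exp(−a(θ − b)))
P_1 = 1/(1+e^{0.3570}) = 0.4117
P_2 = 1/(1+e^{0.5405}) = 0.3681
P_3 = 1/(1+e^{0.5760}) = 0.3599
E[score] = 0.4117 + 0.3681 + 0.3599 = 1.1396

1.140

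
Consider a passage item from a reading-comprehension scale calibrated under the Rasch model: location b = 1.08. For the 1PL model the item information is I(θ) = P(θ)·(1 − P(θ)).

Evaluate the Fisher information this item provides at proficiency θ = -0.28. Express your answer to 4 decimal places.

0.1625

P = 1/(1+e^{1.3600}) = 0.2042
P(1−P) = 0.2042 × 0.7958 = 0.1625
I = P(1−P) = 0.16253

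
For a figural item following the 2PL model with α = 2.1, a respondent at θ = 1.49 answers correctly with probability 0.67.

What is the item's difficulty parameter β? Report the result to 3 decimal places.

P(θ) = 1 / (1 + exp(−α(θ − β)))
logit(0.67) = ln(0.67/0.33) = 0.7082
β = θ − logit/(α) = 1.49 − 0.7082/2.1000 = 1.1528

1.153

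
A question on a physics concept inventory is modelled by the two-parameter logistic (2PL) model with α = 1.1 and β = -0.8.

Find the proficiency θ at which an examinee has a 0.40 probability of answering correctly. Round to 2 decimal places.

-1.17

P(θ) = 1 / (1 + exp(−α(θ − β)))
logit = ln(0.4000/0.6000) = -0.4055
θ = β + logit/(α) = -0.8 + (-0.4055)/1.1000 = -1.1686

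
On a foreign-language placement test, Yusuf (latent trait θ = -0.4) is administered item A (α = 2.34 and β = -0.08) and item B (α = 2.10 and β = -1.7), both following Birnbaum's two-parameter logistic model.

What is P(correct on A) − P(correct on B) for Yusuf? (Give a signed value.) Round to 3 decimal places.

-0.618

P(θ) = 1 / (1 + exp(−α(θ − β)))
P_A = 0.3211
P_B = 0.9388
P_A − P_B = -0.6177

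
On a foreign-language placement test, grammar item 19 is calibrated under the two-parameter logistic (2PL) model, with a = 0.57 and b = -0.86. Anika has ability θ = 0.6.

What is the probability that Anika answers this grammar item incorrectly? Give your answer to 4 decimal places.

P(θ) = 1 / (1 + exp(−a(θ − b)))
Exponent: 0.57 × (0.6 − (-0.86)) = 0.8322
1/(1 + e^{-0.8322}) = 0.6968
P(incorrect) = 1 − 0.6968 = 0.3032

0.3032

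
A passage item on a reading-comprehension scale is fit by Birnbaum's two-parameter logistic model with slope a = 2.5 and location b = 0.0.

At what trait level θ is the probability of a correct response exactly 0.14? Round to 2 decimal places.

P(θ) = 1 / (1 + exp(−a(θ − b)))
logit = ln(0.1400/0.8600) = -1.8153
θ = b + logit/(a) = 0.0 + (-1.8153)/2.5000 = -0.7261

-0.73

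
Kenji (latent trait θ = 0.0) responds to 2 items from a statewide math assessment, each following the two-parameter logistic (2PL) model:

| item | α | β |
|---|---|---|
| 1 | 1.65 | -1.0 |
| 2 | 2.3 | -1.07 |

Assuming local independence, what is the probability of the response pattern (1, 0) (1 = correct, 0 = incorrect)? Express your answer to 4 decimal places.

P(θ) = 1 / (1 + exp(−α(θ − β)))
P_1 = 1/(1+e^{-1.6500}) = 0.8389
P_2 = 1/(1+e^{-2.4610}) = 0.9214
L = P_1 × (1−P_2) = 0.8389 × 0.0786 = 0.06597

0.0660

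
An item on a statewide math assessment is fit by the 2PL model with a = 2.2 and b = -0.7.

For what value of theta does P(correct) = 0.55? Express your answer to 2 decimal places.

-0.61

P(theta) = 1 / (1 + exp(−a(theta − b)))
logit = ln(0.5500/0.4500) = 0.2007
theta = b + logit/(a) = -0.7 + 0.2007/2.2000 = -0.6088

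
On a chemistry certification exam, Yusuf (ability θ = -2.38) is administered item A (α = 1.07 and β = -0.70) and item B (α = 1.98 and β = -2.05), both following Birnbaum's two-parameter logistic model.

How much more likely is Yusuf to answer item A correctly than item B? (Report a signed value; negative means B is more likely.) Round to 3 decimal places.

-0.200

P(θ) = 1 / (1 + exp(−α(θ − β)))
P_A = 0.1421
P_B = 0.3422
P_A − P_B = -0.2001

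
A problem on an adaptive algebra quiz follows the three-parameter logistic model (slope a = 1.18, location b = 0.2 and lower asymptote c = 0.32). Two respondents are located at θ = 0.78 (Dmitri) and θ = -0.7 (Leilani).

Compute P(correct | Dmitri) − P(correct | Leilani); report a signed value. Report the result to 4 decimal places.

P(θ) = c + (1 − c) · 1 / (1 + exp(−a(θ − b)))
P(Dmitri) = 0.7720  [exponent 0.6844]
P(Leilani) = 0.4947  [exponent -1.0620]
Difference = 0.7720 − 0.4947 = 0.2773

0.2773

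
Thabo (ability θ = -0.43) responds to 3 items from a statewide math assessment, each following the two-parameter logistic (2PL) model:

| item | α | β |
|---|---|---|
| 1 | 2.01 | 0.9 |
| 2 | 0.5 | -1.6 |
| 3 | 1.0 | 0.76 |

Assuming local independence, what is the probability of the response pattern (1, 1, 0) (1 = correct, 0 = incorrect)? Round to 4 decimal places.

P(θ) = 1 / (1 + exp(−α(θ − β)))
P_1 = 1/(1+e^{2.6733}) = 0.0646
P_2 = 1/(1+e^{-0.5850}) = 0.6422
P_3 = 1/(1+e^{1.1900}) = 0.2333
L = P_1 × P_2 × (1−P_3) = 0.0646 × 0.6422 × 0.7667 = 0.03179

0.0318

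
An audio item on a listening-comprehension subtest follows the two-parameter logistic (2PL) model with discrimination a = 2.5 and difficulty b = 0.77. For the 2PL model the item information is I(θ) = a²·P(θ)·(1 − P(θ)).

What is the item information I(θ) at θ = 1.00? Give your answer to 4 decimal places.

P = 1/(1+e^{-0.5750}) = 0.6399
P(1−P) = 0.6399 × 0.3601 = 0.2304
I = a² × P(1−P) = 2.5² × 0.2304 = 1.44015

1.4401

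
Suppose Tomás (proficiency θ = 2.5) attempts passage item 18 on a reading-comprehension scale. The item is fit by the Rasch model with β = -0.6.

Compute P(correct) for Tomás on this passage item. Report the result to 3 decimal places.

0.957

P(θ) = 1 / (1 + exp(−(θ − β)))
Exponent: (2.5 − (-0.6)) = 3.1000
1/(1 + e^{-3.1000}) = 0.9569
P = 0.9569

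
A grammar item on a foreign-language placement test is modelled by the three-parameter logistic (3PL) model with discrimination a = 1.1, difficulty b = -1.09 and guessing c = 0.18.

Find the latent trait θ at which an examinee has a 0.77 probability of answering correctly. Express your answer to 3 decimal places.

P(θ) = c + (1 − c) · 1 / (1 + exp(−a(θ − b)))
Remove guessing floor: (0.77 − 0.18)/(1 − 0.18) = 0.7195
logit = ln(0.7195/0.2805) = 0.9420
θ = b + logit/(a) = -1.09 + 0.9420/1.1000 = -0.2336

-0.234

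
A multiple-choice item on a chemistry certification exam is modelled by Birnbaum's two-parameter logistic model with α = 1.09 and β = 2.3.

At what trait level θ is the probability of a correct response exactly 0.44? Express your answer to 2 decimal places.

P(θ) = 1 / (1 + exp(−α(θ − β)))
logit = ln(0.4400/0.5600) = -0.2412
θ = β + logit/(α) = 2.3 + (-0.2412)/1.0900 = 2.0788

2.08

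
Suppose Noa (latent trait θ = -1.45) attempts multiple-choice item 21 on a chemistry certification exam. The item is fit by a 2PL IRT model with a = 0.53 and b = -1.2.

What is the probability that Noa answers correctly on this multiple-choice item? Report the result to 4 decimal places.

P(θ) = 1 / (1 + exp(−a(θ − b)))
Exponent: 0.53 × (-1.45 − (-1.2)) = -0.1325
1/(1 + e^{0.1325}) = 0.4669

0.4669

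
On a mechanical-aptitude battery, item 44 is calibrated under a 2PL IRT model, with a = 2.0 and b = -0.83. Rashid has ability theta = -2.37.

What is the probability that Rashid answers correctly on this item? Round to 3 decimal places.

P(theta) = 1 / (1 + exp(−a(theta − b)))
Exponent: 2.0 × (-2.37 − (-0.83)) = -3.0800
1/(1 + e^{3.0800}) = 0.0439

0.044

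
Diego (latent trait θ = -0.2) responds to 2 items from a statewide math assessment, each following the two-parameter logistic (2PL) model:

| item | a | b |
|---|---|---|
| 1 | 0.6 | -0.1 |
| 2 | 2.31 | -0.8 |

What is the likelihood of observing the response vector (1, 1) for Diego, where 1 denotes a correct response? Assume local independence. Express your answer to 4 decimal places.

P(θ) = 1 / (1 + exp(−a(θ − b)))
P_1 = 1/(1+e^{0.0600}) = 0.4850
P_2 = 1/(1+e^{-1.3860}) = 0.8000
L = P_1 × P_2 = 0.4850 × 0.8000 = 0.38798

0.3880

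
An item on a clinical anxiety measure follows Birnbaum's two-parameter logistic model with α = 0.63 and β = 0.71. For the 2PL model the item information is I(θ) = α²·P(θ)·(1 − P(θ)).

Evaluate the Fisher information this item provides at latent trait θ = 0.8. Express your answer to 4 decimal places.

0.0991

P = 1/(1+e^{-0.0567}) = 0.5142
P(1−P) = 0.5142 × 0.4858 = 0.2498
I = α² × P(1−P) = 0.63² × 0.2498 = 0.09915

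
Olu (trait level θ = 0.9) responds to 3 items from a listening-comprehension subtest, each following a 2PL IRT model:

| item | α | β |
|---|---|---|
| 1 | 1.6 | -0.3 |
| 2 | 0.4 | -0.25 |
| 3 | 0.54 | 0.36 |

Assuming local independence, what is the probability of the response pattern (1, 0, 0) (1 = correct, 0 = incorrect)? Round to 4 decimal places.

P(θ) = 1 / (1 + exp(−α(θ − β)))
P_1 = 1/(1+e^{-1.9200}) = 0.8721
P_2 = 1/(1+e^{-0.4600}) = 0.6130
P_3 = 1/(1+e^{-0.2916}) = 0.5724
L = P_1 × (1−P_2) × (1−P_3) = 0.8721 × 0.3870 × 0.4276 = 0.14432

0.1443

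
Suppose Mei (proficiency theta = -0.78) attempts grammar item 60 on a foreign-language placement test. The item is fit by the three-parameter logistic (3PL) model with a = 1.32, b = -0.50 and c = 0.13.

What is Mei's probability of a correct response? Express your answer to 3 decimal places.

0.486

P(theta) = c + (1 − c) · 1 / (1 + exp(−a(theta − b)))
Exponent: 1.32 × (-0.78 − (-0.50)) = -0.3696
1/(1 + e^{0.3696}) = 0.4086
P = 0.13 + 0.87 × 0.4086 = 0.4855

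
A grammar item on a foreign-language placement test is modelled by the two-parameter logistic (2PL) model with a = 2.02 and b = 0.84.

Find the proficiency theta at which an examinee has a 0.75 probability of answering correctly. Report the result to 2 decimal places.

P(theta) = 1 / (1 + exp(−a(theta − b)))
logit = ln(0.7500/0.2500) = 1.0986
theta = b + logit/(a) = 0.84 + 1.0986/2.0200 = 1.3839

1.38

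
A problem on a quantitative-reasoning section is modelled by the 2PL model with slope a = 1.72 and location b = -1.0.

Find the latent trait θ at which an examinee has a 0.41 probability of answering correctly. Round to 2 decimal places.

P(θ) = 1 / (1 + exp(−a(θ − b)))
logit = ln(0.4100/0.5900) = -0.3640
θ = b + logit/(a) = -1.0 + (-0.3640)/1.7200 = -1.2116

-1.21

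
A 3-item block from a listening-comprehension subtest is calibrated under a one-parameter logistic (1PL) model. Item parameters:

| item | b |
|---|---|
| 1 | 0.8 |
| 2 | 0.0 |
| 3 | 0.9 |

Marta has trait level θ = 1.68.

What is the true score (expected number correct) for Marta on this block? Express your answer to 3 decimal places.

2.235

P(θ) = 1 / (1 + exp(−(θ − b)))
P_1 = 1/(1+e^{-0.8800}) = 0.7068
P_2 = 1/(1+e^{-1.6800}) = 0.8429
P_3 = 1/(1+e^{-0.7800}) = 0.6857
E[score] = 0.7068 + 0.8429 + 0.6857 = 2.2354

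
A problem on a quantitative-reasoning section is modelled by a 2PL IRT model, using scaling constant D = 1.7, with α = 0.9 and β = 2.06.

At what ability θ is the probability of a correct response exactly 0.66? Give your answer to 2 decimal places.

P(θ) = 1 / (1 + exp(−D·α(θ − β)))
logit = ln(0.6600/0.3400) = 0.6633
θ = β + logit/(1.7·α) = 2.06 + 0.6633/1.5300 = 2.4935

2.49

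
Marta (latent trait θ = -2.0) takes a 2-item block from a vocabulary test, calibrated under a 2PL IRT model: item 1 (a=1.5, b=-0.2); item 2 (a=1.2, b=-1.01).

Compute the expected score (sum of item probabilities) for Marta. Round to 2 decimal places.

P(θ) = 1 / (1 + exp(−a(θ − b)))
P_1 = 1/(1+e^{2.7000}) = 0.0630
P_2 = 1/(1+e^{1.1880}) = 0.2336
E[score] = 0.0630 + 0.2336 = 0.2966

0.30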